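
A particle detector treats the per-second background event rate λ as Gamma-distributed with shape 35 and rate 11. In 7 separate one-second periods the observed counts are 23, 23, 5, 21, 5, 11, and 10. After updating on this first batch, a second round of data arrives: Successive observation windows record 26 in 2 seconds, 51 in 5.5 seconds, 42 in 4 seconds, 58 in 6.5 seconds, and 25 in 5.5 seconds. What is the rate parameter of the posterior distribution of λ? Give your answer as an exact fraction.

Total count: 23 + 23 + 5 + 21 + 5 + 11 + 10 = 98.
Total exposure: 7 seconds.
After the first batch: Gamma(35 + 98, 11 + 7) = Gamma(133, 18).
Total count: 26 + 51 + 42 + 58 + 25 = 202.
Total exposure: 2 + 5.5 + 4 + 6.5 + 5.5 = 23.5 seconds.
After the second batch: Gamma(133 + 202, 18 + 23.5) = Gamma(335, 83/2).

83/2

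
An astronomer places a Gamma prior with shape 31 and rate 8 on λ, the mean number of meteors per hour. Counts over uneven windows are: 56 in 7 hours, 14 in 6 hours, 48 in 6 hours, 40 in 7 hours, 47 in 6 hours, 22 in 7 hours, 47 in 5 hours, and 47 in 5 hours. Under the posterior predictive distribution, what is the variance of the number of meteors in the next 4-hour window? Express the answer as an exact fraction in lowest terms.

Total count: 56 + 14 + 48 + 40 + 47 + 22 + 47 + 47 = 321.
Total exposure: 7 + 6 + 6 + 7 + 6 + 7 + 5 + 5 = 49 hours.
Gamma(α, β) with Poisson data over total exposure Σt gives posterior Gamma(α+Σx, β+Σt) = Gamma(352, 57).
The posterior predictive for a window of length T is Negative Binomial with variance T·α'·(β'+T)/β'² = 4·352·61/3249 = 85888/3249.

85888/3249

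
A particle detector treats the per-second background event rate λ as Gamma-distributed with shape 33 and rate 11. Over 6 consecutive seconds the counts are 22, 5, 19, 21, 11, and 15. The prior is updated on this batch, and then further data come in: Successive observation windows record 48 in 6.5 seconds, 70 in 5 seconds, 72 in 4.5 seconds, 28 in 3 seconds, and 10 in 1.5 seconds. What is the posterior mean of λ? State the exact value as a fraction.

Total count: 22 + 5 + 19 + 21 + 11 + 15 = 93.
Total exposure: 6 seconds.
After the first batch: Gamma(33 + 93, 11 + 6) = Gamma(126, 17).
Total count: 48 + 70 + 72 + 28 + 10 = 228.
Total exposure: 6.5 + 5 + 4.5 + 3 + 1.5 = 20.5 seconds.
After the second batch: Gamma(126 + 228, 17 + 20.5) = Gamma(354, 75/2).
Posterior mean = α'/β' = 354/(75/2) = 236/25.

236/25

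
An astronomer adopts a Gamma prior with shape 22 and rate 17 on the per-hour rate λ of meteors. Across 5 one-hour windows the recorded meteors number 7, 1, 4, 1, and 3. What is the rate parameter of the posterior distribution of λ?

Total count: 7 + 1 + 4 + 1 + 3 = 16.
Total exposure: 5 hours.
Conjugate update: add total count to the shape and total exposure to the rate, giving Gamma(38, 22).

22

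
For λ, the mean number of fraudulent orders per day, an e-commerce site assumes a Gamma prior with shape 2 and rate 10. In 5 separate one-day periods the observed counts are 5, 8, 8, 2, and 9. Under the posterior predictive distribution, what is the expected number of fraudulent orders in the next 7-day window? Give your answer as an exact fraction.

Total count: 5 + 8 + 8 + 2 + 9 = 32.
Total exposure: 5 days.
The Gamma prior is conjugate for the Poisson rate, so λ | data ~ Gamma(2+32, 10+5) = Gamma(34, 15).
Predictive mean over a 7-day window = T·E[λ|data] = 7·34/15 = 238/15.

238/15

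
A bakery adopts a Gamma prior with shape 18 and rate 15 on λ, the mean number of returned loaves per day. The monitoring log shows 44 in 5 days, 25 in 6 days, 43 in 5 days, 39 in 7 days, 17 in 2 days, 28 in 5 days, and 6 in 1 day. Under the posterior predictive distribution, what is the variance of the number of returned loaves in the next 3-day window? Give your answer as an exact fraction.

8085/529

Total count: 44 + 25 + 43 + 39 + 17 + 28 + 6 = 202.
Total exposure: 5 + 6 + 5 + 7 + 2 + 5 + 1 = 31 days.
Posterior: α' = 18 + 202 = 220, β' = 15 + 31 = 46.
The posterior predictive for a window of length T is Negative Binomial with variance T·α'·(β'+T)/β'² = 3·220·49/2116 = 8085/529.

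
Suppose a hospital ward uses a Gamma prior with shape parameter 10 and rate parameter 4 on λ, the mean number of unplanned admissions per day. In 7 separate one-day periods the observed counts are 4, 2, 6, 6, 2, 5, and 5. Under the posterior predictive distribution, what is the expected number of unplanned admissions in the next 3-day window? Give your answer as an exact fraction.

120/11

Total count: 4 + 2 + 6 + 6 + 2 + 5 + 5 = 30.
Total exposure: 7 days.
By Gamma–Poisson conjugacy, the posterior is Gamma(α + Σx, β + Σt) = Gamma(10 + 30, 4 + 7) = Gamma(40, 11).
Predictive mean over a 3-day window = T·E[λ|data] = 3·40/11 = 120/11.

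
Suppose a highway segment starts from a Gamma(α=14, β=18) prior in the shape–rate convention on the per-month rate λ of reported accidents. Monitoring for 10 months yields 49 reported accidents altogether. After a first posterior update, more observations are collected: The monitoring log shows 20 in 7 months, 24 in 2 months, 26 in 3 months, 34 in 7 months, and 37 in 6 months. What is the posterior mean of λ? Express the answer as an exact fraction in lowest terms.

204/53

Total count 49 over total exposure 10 months.
After the first batch: Gamma(14 + 49, 18 + 10) = Gamma(63, 28).
Total count: 20 + 24 + 26 + 34 + 37 = 141.
Total exposure: 7 + 2 + 3 + 7 + 6 = 25 months.
After the second batch: Gamma(63 + 141, 28 + 25) = Gamma(204, 53).
Posterior mean = α'/β' = 204/53.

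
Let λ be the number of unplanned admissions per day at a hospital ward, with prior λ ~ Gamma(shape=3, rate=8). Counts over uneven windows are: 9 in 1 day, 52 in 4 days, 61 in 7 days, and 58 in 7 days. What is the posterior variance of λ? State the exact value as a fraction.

Total count: 9 + 52 + 61 + 58 = 180.
Total exposure: 1 + 4 + 7 + 7 = 19 days.
Conjugate update: add total count to the shape and total exposure to the rate, giving Gamma(183, 27).
Posterior variance = α'/β'² = 183/729 = 61/243.

61/243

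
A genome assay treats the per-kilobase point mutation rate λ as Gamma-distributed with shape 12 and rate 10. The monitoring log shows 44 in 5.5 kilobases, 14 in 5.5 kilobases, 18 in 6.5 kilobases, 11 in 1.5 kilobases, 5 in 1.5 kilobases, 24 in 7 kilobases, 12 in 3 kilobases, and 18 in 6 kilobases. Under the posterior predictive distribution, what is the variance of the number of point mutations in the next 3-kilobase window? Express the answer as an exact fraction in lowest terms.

Total count: 44 + 14 + 18 + 11 + 5 + 24 + 12 + 18 = 146.
Total exposure: 5.5 + 5.5 + 6.5 + 1.5 + 1.5 + 7 + 3 + 6 = 36.5 kilobases.
Gamma(α, β) with Poisson data over total exposure Σt gives posterior Gamma(α+Σx, β+Σt) = Gamma(158, 93/2).
The posterior predictive for a window of length T is Negative Binomial with variance T·α'·(β'+T)/β'² = 3·158·(99/2)/(8649/4) = 10428/961.

10428/961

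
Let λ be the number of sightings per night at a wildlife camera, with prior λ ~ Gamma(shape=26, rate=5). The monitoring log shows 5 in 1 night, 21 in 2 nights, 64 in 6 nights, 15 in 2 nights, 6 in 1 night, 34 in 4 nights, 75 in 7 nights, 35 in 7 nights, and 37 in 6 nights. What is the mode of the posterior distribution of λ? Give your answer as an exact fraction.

Total count: 5 + 21 + 64 + 15 + 6 + 34 + 75 + 35 + 37 = 292.
Total exposure: 1 + 2 + 6 + 2 + 1 + 4 + 7 + 7 + 6 = 36 nights.
By Gamma–Poisson conjugacy, the posterior is Gamma(α + Σx, β + Σt) = Gamma(26 + 292, 5 + 36) = Gamma(318, 41).
Posterior mode = (α'−1)/β' = 317/41.

317/41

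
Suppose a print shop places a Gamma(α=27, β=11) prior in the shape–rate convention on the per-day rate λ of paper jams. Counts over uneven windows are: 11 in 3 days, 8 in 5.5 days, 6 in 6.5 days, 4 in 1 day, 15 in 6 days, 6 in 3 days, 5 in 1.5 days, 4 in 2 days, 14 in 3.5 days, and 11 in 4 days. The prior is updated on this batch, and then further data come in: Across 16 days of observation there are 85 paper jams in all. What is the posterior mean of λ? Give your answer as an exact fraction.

28/9

Total count: 11 + 8 + 6 + 4 + 15 + 6 + 5 + 4 + 14 + 11 = 84.
Total exposure: 3 + 5.5 + 6.5 + 1 + 6 + 3 + 1.5 + 2 + 3.5 + 4 = 36 days.
After the first batch: Gamma(27 + 84, 11 + 36) = Gamma(111, 47).
Total count 85 over total exposure 16 days.
After the second batch: Gamma(111 + 85, 47 + 16) = Gamma(196, 63).
Posterior mean = α'/β' = 196/63 = 28/9.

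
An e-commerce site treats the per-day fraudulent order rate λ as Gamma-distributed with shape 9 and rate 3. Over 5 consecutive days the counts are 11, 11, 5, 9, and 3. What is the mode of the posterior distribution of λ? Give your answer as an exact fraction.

47/8

Total count: 11 + 11 + 5 + 9 + 3 = 39.
Total exposure: 5 days.
Posterior: α' = 9 + 39 = 48, β' = 3 + 5 = 8.
Posterior mode = (α'−1)/β' = 47/8.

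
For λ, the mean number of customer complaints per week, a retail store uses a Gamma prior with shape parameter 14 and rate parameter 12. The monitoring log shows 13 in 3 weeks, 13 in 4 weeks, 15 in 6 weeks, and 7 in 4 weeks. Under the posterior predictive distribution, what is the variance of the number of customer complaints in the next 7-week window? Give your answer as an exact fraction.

15624/841

Total count: 13 + 13 + 15 + 7 = 48.
Total exposure: 3 + 4 + 6 + 4 = 17 weeks.
Posterior: α' = 14 + 48 = 62, β' = 12 + 17 = 29.
The posterior predictive for a window of length T is Negative Binomial with variance T·α'·(β'+T)/β'² = 7·62·36/841 = 15624/841.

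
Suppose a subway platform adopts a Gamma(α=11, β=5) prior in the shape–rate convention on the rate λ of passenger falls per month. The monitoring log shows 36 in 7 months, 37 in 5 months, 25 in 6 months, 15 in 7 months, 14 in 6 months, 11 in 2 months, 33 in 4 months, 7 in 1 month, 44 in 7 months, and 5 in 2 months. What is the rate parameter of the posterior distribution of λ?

52

Total count: 36 + 37 + 25 + 15 + 14 + 11 + 33 + 7 + 44 + 5 = 227.
Total exposure: 7 + 5 + 6 + 7 + 6 + 2 + 4 + 1 + 7 + 2 = 47 months.
Gamma(α, β) with Poisson data over total exposure Σt gives posterior Gamma(α+Σx, β+Σt) = Gamma(238, 52).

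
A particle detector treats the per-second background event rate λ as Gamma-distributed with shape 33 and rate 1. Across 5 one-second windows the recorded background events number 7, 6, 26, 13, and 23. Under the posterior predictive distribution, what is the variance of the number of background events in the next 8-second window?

336

Total count: 7 + 6 + 26 + 13 + 23 = 75.
Total exposure: 5 seconds.
Conjugate update: add total count to the shape and total exposure to the rate, giving Gamma(108, 6).
The posterior predictive for a window of length T is Negative Binomial with variance T·α'·(β'+T)/β'² = 8·108·14/36 = 336.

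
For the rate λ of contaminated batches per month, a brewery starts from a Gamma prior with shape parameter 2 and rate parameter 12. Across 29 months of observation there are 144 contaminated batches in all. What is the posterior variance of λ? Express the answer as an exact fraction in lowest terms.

Total count 144 over total exposure 29 months.
Posterior: α' = 2 + 144 = 146, β' = 12 + 29 = 41.
Posterior variance = α'/β'² = 146/1681.

146/1681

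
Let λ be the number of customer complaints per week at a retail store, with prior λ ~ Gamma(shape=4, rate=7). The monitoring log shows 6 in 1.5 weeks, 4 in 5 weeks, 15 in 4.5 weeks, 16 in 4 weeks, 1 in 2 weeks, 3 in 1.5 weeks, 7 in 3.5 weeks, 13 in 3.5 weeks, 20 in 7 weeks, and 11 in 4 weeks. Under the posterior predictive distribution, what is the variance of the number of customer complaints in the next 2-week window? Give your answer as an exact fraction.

Total count: 6 + 4 + 15 + 16 + 1 + 3 + 7 + 13 + 20 + 11 = 96.
Total exposure: 1.5 + 5 + 4.5 + 4 + 2 + 1.5 + 3.5 + 3.5 + 7 + 4 = 36.5 weeks.
Gamma(α, β) with Poisson data over total exposure Σt gives posterior Gamma(α+Σx, β+Σt) = Gamma(100, 87/2).
The posterior predictive for a window of length T is Negative Binomial with variance T·α'·(β'+T)/β'² = 2·100·(91/2)/(7569/4) = 36400/7569.

36400/7569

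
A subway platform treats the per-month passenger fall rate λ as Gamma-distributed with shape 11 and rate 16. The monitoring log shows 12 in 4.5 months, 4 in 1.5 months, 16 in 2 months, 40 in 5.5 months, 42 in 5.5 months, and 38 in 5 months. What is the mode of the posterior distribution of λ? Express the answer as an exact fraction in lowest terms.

81/20

Total count: 12 + 4 + 16 + 40 + 42 + 38 = 152.
Total exposure: 4.5 + 1.5 + 2 + 5.5 + 5.5 + 5 = 24 months.
The Gamma prior is conjugate for the Poisson rate, so λ | data ~ Gamma(11+152, 16+24) = Gamma(163, 40).
Posterior mode = (α'−1)/β' = 162/40 = 81/20.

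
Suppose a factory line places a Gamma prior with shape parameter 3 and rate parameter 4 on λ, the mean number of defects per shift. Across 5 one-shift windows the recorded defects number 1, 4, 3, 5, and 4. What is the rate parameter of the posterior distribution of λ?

9

Total count: 1 + 4 + 3 + 5 + 4 = 17.
Total exposure: 5 shifts.
By Gamma–Poisson conjugacy, the posterior is Gamma(α + Σx, β + Σt) = Gamma(3 + 17, 4 + 5) = Gamma(20, 9).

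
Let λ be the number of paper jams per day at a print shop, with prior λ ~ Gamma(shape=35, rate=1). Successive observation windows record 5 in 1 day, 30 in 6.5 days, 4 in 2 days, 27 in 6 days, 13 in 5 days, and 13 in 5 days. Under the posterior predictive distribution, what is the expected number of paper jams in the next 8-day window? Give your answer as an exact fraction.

2032/53

Total count: 5 + 30 + 4 + 27 + 13 + 13 = 92.
Total exposure: 1 + 6.5 + 2 + 6 + 5 + 5 = 25.5 days.
Posterior: α' = 35 + 92 = 127, β' = 1 + 25.5 = 53/2.
Predictive mean over an 8-day window = T·E[λ|data] = 8·127/(53/2) = 2032/53.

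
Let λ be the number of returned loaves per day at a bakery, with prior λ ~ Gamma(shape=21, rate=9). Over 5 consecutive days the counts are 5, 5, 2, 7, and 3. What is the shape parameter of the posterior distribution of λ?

Total count: 5 + 5 + 2 + 7 + 3 = 22.
Total exposure: 5 days.
Posterior: α' = 21 + 22 = 43, β' = 9 + 5 = 14.

43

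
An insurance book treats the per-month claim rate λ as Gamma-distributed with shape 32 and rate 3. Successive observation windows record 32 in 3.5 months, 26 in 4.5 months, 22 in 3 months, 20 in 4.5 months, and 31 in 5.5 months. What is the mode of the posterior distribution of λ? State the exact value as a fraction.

27/4

Total count: 32 + 26 + 22 + 20 + 31 = 131.
Total exposure: 3.5 + 4.5 + 3 + 4.5 + 5.5 = 21 months.
Conjugate update: add total count to the shape and total exposure to the rate, giving Gamma(163, 24).
Posterior mode = (α'−1)/β' = 162/24 = 27/4.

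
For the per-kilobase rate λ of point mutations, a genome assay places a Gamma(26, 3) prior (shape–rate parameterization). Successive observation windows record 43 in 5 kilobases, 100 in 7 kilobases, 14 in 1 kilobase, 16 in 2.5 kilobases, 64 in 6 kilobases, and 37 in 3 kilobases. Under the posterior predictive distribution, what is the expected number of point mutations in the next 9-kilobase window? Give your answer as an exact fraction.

1080/11

Total count: 43 + 100 + 14 + 16 + 64 + 37 = 274.
Total exposure: 5 + 7 + 1 + 2.5 + 6 + 3 = 24.5 kilobases.
Gamma(α, β) with Poisson data over total exposure Σt gives posterior Gamma(α+Σx, β+Σt) = Gamma(300, 55/2).
Predictive mean over a 9-kilobase window = T·E[λ|data] = 9·300/(55/2) = 1080/11.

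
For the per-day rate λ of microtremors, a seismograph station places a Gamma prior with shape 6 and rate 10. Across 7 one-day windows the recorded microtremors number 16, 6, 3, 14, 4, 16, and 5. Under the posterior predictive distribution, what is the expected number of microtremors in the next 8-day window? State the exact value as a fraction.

560/17

Total count: 16 + 6 + 3 + 14 + 4 + 16 + 5 = 64.
Total exposure: 7 days.
Conjugate update: add total count to the shape and total exposure to the rate, giving Gamma(70, 17).
Predictive mean over an 8-day window = T·E[λ|data] = 8·70/17 = 560/17.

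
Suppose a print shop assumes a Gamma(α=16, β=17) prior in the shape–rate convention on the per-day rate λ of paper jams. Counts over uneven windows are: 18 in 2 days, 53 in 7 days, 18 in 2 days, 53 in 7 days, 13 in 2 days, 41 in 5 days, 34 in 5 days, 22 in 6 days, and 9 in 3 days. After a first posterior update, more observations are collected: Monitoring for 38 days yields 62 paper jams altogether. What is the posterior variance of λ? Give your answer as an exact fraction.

339/8836

Total count: 18 + 53 + 18 + 53 + 13 + 41 + 34 + 22 + 9 = 261.
Total exposure: 2 + 7 + 2 + 7 + 2 + 5 + 5 + 6 + 3 = 39 days.
After the first batch: Gamma(16 + 261, 17 + 39) = Gamma(277, 56).
Total count 62 over total exposure 38 days.
After the second batch: Gamma(277 + 62, 56 + 38) = Gamma(339, 94).
Posterior variance = α'/β'² = 339/8836.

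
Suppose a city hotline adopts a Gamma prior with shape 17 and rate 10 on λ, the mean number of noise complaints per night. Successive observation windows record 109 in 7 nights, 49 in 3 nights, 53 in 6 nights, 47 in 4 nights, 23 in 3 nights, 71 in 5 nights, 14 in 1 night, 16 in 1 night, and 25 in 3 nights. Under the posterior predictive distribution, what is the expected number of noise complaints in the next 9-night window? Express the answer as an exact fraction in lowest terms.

3816/43

Total count: 109 + 49 + 53 + 47 + 23 + 71 + 14 + 16 + 25 = 407.
Total exposure: 7 + 3 + 6 + 4 + 3 + 5 + 1 + 1 + 3 = 33 nights.
Conjugate update: add total count to the shape and total exposure to the rate, giving Gamma(424, 43).
Predictive mean over a 9-night window = T·E[λ|data] = 9·424/43 = 3816/43.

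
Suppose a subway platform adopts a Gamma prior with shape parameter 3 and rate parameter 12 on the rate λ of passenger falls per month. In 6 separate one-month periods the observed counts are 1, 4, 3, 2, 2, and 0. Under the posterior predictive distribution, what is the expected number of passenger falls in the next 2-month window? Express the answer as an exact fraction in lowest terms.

Total count: 1 + 4 + 3 + 2 + 2 + 0 = 12.
Total exposure: 6 months.
Conjugate update: add total count to the shape and total exposure to the rate, giving Gamma(15, 18).
Predictive mean over a 2-month window = T·E[λ|data] = 2·15/18 = 5/3.

5/3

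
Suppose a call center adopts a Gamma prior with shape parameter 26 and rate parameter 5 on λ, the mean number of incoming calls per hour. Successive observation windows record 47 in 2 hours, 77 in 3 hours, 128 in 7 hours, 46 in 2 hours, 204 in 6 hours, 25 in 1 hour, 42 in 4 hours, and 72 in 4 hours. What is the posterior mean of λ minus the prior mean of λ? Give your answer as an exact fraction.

2451/170

Total count: 47 + 77 + 128 + 46 + 204 + 25 + 42 + 72 = 641.
Total exposure: 2 + 3 + 7 + 2 + 6 + 1 + 4 + 4 = 29 hours.
By Gamma–Poisson conjugacy, the posterior is Gamma(α + Σx, β + Σt) = Gamma(26 + 641, 5 + 29) = Gamma(667, 34).
Posterior mean = 667/34 = 667/34; prior mean = 26/5 = 26/5. Difference = 667/34 − 26/5 = 2451/170.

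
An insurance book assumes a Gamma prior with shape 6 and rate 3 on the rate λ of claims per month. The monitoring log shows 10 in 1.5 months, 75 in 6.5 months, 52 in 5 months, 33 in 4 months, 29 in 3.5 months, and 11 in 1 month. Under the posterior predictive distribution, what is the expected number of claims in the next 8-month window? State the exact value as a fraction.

Total count: 10 + 75 + 52 + 33 + 29 + 11 = 210.
Total exposure: 1.5 + 6.5 + 5 + 4 + 3.5 + 1 = 21.5 months.
By Gamma–Poisson conjugacy, the posterior is Gamma(α + Σx, β + Σt) = Gamma(6 + 210, 3 + 21.5) = Gamma(216, 49/2).
Predictive mean over an 8-month window = T·E[λ|data] = 8·216/(49/2) = 3456/49.

3456/49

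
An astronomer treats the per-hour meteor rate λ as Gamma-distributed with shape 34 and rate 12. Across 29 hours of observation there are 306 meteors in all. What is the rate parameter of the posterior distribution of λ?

41

Total count 306 over total exposure 29 hours.
Posterior: α' = 34 + 306 = 340, β' = 12 + 29 = 41.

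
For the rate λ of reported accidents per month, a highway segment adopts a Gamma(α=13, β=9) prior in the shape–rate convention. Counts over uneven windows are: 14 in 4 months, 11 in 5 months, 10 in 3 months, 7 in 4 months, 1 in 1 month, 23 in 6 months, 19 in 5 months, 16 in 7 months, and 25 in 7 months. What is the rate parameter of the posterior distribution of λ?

Total count: 14 + 11 + 10 + 7 + 1 + 23 + 19 + 16 + 25 = 126.
Total exposure: 4 + 5 + 3 + 4 + 1 + 6 + 5 + 7 + 7 = 42 months.
Posterior: α' = 13 + 126 = 139, β' = 9 + 42 = 51.

51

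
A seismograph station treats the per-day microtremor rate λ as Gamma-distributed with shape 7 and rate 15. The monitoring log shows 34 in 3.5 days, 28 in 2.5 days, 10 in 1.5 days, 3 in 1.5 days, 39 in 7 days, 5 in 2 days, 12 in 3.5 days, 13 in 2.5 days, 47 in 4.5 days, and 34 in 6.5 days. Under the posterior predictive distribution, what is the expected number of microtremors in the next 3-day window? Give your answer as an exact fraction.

Total count: 34 + 28 + 10 + 3 + 39 + 5 + 12 + 13 + 47 + 34 = 225.
Total exposure: 3.5 + 2.5 + 1.5 + 1.5 + 7 + 2 + 3.5 + 2.5 + 4.5 + 6.5 = 35 days.
Conjugate update: add total count to the shape and total exposure to the rate, giving Gamma(232, 50).
Predictive mean over a 3-day window = T·E[λ|data] = 3·232/50 = 348/25.

348/25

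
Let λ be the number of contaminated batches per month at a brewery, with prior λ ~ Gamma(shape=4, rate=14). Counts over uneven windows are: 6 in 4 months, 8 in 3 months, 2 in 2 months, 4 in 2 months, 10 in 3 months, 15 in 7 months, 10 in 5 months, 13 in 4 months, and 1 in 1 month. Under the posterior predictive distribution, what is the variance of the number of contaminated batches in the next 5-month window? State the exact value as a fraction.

730/81

Total count: 6 + 8 + 2 + 4 + 10 + 15 + 10 + 13 + 1 = 69.
Total exposure: 4 + 3 + 2 + 2 + 3 + 7 + 5 + 4 + 1 = 31 months.
Gamma(α, β) with Poisson data over total exposure Σt gives posterior Gamma(α+Σx, β+Σt) = Gamma(73, 45).
The posterior predictive for a window of length T is Negative Binomial with variance T·α'·(β'+T)/β'² = 5·73·50/2025 = 730/81.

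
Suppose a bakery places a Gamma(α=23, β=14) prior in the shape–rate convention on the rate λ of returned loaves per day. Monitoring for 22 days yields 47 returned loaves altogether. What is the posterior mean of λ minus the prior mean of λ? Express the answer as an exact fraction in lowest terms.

Total count 47 over total exposure 22 days.
Posterior: α' = 23 + 47 = 70, β' = 14 + 22 = 36.
Posterior mean = 70/36 = 35/18; prior mean = 23/14 = 23/14. Difference = 35/18 − 23/14 = 19/63.

19/63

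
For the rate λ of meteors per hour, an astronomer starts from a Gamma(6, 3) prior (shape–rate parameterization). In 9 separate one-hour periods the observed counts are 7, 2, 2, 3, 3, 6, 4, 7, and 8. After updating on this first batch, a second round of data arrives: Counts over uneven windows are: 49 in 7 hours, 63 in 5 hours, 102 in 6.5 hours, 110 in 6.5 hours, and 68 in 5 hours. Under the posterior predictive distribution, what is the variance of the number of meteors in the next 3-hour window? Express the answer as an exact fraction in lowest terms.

Total count: 7 + 2 + 2 + 3 + 3 + 6 + 4 + 7 + 8 = 42.
Total exposure: 9 hours.
After the first batch: Gamma(6 + 42, 3 + 9) = Gamma(48, 12).
Total count: 49 + 63 + 102 + 110 + 68 = 392.
Total exposure: 7 + 5 + 6.5 + 6.5 + 5 = 30 hours.
After the second batch: Gamma(48 + 392, 12 + 30) = Gamma(440, 42).
The posterior predictive for a window of length T is Negative Binomial with variance T·α'·(β'+T)/β'² = 3·440·45/1764 = 1650/49.

1650/49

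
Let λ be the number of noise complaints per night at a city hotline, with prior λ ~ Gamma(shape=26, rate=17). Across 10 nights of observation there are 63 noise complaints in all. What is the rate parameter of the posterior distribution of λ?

27

Total count 63 over total exposure 10 nights.
The Gamma prior is conjugate for the Poisson rate, so λ | data ~ Gamma(26+63, 17+10) = Gamma(89, 27).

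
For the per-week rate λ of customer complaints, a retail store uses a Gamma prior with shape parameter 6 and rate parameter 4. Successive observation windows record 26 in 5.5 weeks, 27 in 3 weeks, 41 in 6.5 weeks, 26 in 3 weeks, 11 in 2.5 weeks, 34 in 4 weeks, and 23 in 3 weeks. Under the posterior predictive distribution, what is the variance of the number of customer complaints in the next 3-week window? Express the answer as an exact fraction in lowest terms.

Total count: 26 + 27 + 41 + 26 + 11 + 34 + 23 = 188.
Total exposure: 5.5 + 3 + 6.5 + 3 + 2.5 + 4 + 3 = 27.5 weeks.
The Gamma prior is conjugate for the Poisson rate, so λ | data ~ Gamma(6+188, 4+27.5) = Gamma(194, 63/2).
The posterior predictive for a window of length T is Negative Binomial with variance T·α'·(β'+T)/β'² = 3·194·(69/2)/(3969/4) = 8924/441.

8924/441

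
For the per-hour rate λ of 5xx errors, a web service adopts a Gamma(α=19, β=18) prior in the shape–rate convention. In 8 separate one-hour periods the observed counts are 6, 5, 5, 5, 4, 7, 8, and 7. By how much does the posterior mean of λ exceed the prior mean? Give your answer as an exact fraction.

Total count: 6 + 5 + 5 + 5 + 4 + 7 + 8 + 7 = 47.
Total exposure: 8 hours.
Conjugate update: add total count to the shape and total exposure to the rate, giving Gamma(66, 26).
Posterior mean = 66/26 = 33/13; prior mean = 19/18 = 19/18. Difference = 33/13 − 19/18 = 347/234.

347/234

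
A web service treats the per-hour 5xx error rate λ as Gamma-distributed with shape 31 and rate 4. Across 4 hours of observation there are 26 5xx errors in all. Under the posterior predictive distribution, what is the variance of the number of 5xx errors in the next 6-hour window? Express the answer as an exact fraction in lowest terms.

1197/16

Total count 26 over total exposure 4 hours.
By Gamma–Poisson conjugacy, the posterior is Gamma(α + Σx, β + Σt) = Gamma(31 + 26, 4 + 4) = Gamma(57, 8).
The posterior predictive for a window of length T is Negative Binomial with variance T·α'·(β'+T)/β'² = 6·57·14/64 = 1197/16.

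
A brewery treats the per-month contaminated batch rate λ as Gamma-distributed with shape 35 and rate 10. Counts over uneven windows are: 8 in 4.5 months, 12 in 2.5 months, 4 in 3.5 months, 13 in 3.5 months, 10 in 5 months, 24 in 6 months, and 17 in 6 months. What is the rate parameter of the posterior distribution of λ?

Total count: 8 + 12 + 4 + 13 + 10 + 24 + 17 = 88.
Total exposure: 4.5 + 2.5 + 3.5 + 3.5 + 5 + 6 + 6 = 31 months.
Posterior: α' = 35 + 88 = 123, β' = 10 + 31 = 41.

41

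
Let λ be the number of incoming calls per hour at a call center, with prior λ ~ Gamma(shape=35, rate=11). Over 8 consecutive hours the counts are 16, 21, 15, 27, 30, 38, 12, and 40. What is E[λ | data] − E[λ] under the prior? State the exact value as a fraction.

Total count: 16 + 21 + 15 + 27 + 30 + 38 + 12 + 40 = 199.
Total exposure: 8 hours.
Gamma(α, β) with Poisson data over total exposure Σt gives posterior Gamma(α+Σx, β+Σt) = Gamma(234, 19).
Posterior mean = 234/19 = 234/19; prior mean = 35/11 = 35/11. Difference = 234/19 − 35/11 = 1909/209.

1909/209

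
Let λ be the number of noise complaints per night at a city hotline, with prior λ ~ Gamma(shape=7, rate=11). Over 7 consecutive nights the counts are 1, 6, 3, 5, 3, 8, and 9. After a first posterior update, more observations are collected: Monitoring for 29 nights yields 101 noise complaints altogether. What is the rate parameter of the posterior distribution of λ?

47

Total count: 1 + 6 + 3 + 5 + 3 + 8 + 9 = 35.
Total exposure: 7 nights.
After the first batch: Gamma(7 + 35, 11 + 7) = Gamma(42, 18).
Total count 101 over total exposure 29 nights.
After the second batch: Gamma(42 + 101, 18 + 29) = Gamma(143, 47).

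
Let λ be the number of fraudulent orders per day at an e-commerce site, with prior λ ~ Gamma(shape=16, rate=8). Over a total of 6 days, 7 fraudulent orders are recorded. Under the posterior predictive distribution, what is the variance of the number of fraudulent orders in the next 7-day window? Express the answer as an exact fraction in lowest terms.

Total count 7 over total exposure 6 days.
Conjugate update: add total count to the shape and total exposure to the rate, giving Gamma(23, 14).
The posterior predictive for a window of length T is Negative Binomial with variance T·α'·(β'+T)/β'² = 7·23·21/196 = 69/4.

69/4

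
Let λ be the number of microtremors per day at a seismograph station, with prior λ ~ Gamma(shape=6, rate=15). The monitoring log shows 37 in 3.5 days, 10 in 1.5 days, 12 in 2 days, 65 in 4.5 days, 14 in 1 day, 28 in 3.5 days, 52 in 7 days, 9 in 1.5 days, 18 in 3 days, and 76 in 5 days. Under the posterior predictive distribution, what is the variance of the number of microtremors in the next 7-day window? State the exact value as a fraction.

499002/9025

Total count: 37 + 10 + 12 + 65 + 14 + 28 + 52 + 9 + 18 + 76 = 321.
Total exposure: 3.5 + 1.5 + 2 + 4.5 + 1 + 3.5 + 7 + 1.5 + 3 + 5 = 32.5 days.
By Gamma–Poisson conjugacy, the posterior is Gamma(α + Σx, β + Σt) = Gamma(6 + 321, 15 + 32.5) = Gamma(327, 95/2).
The posterior predictive for a window of length T is Negative Binomial with variance T·α'·(β'+T)/β'² = 7·327·(109/2)/(9025/4) = 499002/9025.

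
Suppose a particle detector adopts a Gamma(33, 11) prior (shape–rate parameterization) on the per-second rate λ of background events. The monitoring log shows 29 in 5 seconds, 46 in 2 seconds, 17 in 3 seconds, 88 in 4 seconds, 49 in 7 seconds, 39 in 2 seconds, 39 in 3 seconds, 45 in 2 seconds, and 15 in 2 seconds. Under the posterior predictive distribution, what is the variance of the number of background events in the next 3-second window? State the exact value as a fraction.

52800/1681

Total count: 29 + 46 + 17 + 88 + 49 + 39 + 39 + 45 + 15 = 367.
Total exposure: 5 + 2 + 3 + 4 + 7 + 2 + 3 + 2 + 2 = 30 seconds.
Gamma(α, β) with Poisson data over total exposure Σt gives posterior Gamma(α+Σx, β+Σt) = Gamma(400, 41).
The posterior predictive for a window of length T is Negative Binomial with variance T·α'·(β'+T)/β'² = 3·400·44/1681 = 52800/1681.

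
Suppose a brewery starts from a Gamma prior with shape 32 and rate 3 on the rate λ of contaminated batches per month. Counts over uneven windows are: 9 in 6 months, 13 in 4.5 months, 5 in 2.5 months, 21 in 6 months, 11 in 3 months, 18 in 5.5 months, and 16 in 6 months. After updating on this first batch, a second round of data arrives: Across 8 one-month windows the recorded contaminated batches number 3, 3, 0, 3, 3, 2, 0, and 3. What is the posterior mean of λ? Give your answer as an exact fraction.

284/89

Total count: 9 + 13 + 5 + 21 + 11 + 18 + 16 = 93.
Total exposure: 6 + 4.5 + 2.5 + 6 + 3 + 5.5 + 6 = 33.5 months.
After the first batch: Gamma(32 + 93, 3 + 33.5) = Gamma(125, 73/2).
Total count: 3 + 3 + 0 + 3 + 3 + 2 + 0 + 3 = 17.
Total exposure: 8 months.
After the second batch: Gamma(125 + 17, 73/2 + 8) = Gamma(142, 89/2).
Posterior mean = α'/β' = 142/(89/2) = 284/89.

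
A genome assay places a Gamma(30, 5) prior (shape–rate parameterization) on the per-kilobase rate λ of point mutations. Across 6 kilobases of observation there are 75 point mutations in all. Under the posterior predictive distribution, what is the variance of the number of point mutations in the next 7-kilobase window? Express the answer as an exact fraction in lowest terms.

Total count 75 over total exposure 6 kilobases.
By Gamma–Poisson conjugacy, the posterior is Gamma(α + Σx, β + Σt) = Gamma(30 + 75, 5 + 6) = Gamma(105, 11).
The posterior predictive for a window of length T is Negative Binomial with variance T·α'·(β'+T)/β'² = 7·105·18/121 = 13230/121.

13230/121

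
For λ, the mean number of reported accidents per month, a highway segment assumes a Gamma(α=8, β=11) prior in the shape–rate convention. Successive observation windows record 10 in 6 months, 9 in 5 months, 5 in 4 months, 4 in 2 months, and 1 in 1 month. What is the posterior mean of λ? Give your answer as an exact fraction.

37/29

Total count: 10 + 9 + 5 + 4 + 1 = 29.
Total exposure: 6 + 5 + 4 + 2 + 1 = 18 months.
The Gamma prior is conjugate for the Poisson rate, so λ | data ~ Gamma(8+29, 11+18) = Gamma(37, 29).
Posterior mean = α'/β' = 37/29.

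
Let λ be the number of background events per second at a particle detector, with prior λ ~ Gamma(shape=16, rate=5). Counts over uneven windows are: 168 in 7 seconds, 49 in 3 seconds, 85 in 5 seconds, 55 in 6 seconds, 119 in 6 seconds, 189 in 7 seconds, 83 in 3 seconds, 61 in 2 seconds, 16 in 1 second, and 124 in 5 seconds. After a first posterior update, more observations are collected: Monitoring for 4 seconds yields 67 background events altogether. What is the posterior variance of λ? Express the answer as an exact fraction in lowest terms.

Total count: 168 + 49 + 85 + 55 + 119 + 189 + 83 + 61 + 16 + 124 = 949.
Total exposure: 7 + 3 + 5 + 6 + 6 + 7 + 3 + 2 + 1 + 5 = 45 seconds.
After the first batch: Gamma(16 + 949, 5 + 45) = Gamma(965, 50).
Total count 67 over total exposure 4 seconds.
After the second batch: Gamma(965 + 67, 50 + 4) = Gamma(1032, 54).
Posterior variance = α'/β'² = 1032/2916 = 86/243.

86/243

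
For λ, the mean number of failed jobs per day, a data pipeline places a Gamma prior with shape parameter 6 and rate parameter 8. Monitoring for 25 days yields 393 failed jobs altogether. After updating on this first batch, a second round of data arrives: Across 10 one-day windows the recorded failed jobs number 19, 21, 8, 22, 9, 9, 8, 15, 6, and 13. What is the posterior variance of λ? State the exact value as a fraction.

529/1849

Total count 393 over total exposure 25 days.
After the first batch: Gamma(6 + 393, 8 + 25) = Gamma(399, 33).
Total count: 19 + 21 + 8 + 22 + 9 + 9 + 8 + 15 + 6 + 13 = 130.
Total exposure: 10 days.
After the second batch: Gamma(399 + 130, 33 + 10) = Gamma(529, 43).
Posterior variance = α'/β'² = 529/1849.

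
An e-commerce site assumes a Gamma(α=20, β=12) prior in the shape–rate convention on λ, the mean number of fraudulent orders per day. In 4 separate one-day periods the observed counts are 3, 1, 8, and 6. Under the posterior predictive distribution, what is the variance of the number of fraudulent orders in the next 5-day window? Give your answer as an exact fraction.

Total count: 3 + 1 + 8 + 6 = 18.
Total exposure: 4 days.
Posterior: α' = 20 + 18 = 38, β' = 12 + 4 = 16.
The posterior predictive for a window of length T is Negative Binomial with variance T·α'·(β'+T)/β'² = 5·38·21/256 = 1995/128.

1995/128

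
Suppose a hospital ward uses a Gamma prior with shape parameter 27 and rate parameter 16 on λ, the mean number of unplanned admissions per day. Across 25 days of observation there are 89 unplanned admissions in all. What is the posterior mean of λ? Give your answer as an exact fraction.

116/41

Total count 89 over total exposure 25 days.
The Gamma prior is conjugate for the Poisson rate, so λ | data ~ Gamma(27+89, 16+25) = Gamma(116, 41).
Posterior mean = α'/β' = 116/41.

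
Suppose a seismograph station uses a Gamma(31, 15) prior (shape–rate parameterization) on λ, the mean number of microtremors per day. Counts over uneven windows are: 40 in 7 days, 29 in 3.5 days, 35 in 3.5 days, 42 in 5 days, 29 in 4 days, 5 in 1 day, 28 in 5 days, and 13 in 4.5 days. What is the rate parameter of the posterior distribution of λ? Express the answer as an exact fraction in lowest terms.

97/2

Total count: 40 + 29 + 35 + 42 + 29 + 5 + 28 + 13 = 221.
Total exposure: 7 + 3.5 + 3.5 + 5 + 4 + 1 + 5 + 4.5 = 33.5 days.
By Gamma–Poisson conjugacy, the posterior is Gamma(α + Σx, β + Σt) = Gamma(31 + 221, 15 + 33.5) = Gamma(252, 97/2).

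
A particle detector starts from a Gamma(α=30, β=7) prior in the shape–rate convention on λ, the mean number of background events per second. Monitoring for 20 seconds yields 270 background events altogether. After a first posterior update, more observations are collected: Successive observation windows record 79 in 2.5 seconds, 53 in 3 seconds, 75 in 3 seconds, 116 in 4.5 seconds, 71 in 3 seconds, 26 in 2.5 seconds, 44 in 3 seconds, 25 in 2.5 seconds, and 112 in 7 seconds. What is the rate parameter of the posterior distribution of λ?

Total count 270 over total exposure 20 seconds.
After the first batch: Gamma(30 + 270, 7 + 20) = Gamma(300, 27).
Total count: 79 + 53 + 75 + 116 + 71 + 26 + 44 + 25 + 112 = 601.
Total exposure: 2.5 + 3 + 3 + 4.5 + 3 + 2.5 + 3 + 2.5 + 7 = 31 seconds.
After the second batch: Gamma(300 + 601, 27 + 31) = Gamma(901, 58).

58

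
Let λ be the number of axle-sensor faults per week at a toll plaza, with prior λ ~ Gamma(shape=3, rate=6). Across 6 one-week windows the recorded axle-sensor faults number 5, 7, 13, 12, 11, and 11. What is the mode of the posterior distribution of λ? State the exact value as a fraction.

Total count: 5 + 7 + 13 + 12 + 11 + 11 = 59.
Total exposure: 6 weeks.
By Gamma–Poisson conjugacy, the posterior is Gamma(α + Σx, β + Σt) = Gamma(3 + 59, 6 + 6) = Gamma(62, 12).
Posterior mode = (α'−1)/β' = 61/12.

61/12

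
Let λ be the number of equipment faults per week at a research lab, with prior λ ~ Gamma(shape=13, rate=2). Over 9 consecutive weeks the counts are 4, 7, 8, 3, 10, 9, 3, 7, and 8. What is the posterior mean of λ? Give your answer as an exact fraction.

Total count: 4 + 7 + 8 + 3 + 10 + 9 + 3 + 7 + 8 = 59.
Total exposure: 9 weeks.
Gamma(α, β) with Poisson data over total exposure Σt gives posterior Gamma(α+Σx, β+Σt) = Gamma(72, 11).
Posterior mean = α'/β' = 72/11.

72/11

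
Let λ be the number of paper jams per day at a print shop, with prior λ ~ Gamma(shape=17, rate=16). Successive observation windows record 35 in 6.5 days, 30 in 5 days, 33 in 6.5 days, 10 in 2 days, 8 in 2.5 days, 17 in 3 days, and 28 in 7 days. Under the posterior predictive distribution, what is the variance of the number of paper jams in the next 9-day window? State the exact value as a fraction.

368460/9409

Total count: 35 + 30 + 33 + 10 + 8 + 17 + 28 = 161.
Total exposure: 6.5 + 5 + 6.5 + 2 + 2.5 + 3 + 7 = 32.5 days.
Posterior: α' = 17 + 161 = 178, β' = 16 + 32.5 = 97/2.
The posterior predictive for a window of length T is Negative Binomial with variance T·α'·(β'+T)/β'² = 9·178·(115/2)/(9409/4) = 368460/9409.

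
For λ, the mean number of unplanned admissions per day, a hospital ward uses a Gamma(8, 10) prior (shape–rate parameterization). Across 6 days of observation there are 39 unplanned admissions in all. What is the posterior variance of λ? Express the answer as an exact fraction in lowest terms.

Total count 39 over total exposure 6 days.
By Gamma–Poisson conjugacy, the posterior is Gamma(α + Σx, β + Σt) = Gamma(8 + 39, 10 + 6) = Gamma(47, 16).
Posterior variance = α'/β'² = 47/256.

47/256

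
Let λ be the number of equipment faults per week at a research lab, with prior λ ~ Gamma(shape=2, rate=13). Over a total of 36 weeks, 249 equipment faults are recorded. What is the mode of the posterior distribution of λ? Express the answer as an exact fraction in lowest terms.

250/49

Total count 249 over total exposure 36 weeks.
Posterior: α' = 2 + 249 = 251, β' = 13 + 36 = 49.
Posterior mode = (α'−1)/β' = 250/49.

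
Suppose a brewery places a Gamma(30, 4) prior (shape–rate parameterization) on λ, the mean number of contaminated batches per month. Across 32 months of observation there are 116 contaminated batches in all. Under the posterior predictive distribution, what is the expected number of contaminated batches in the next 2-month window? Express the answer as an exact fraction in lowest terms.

73/9

Total count 116 over total exposure 32 months.
The Gamma prior is conjugate for the Poisson rate, so λ | data ~ Gamma(30+116, 4+32) = Gamma(146, 36).
Predictive mean over a 2-month window = T·E[λ|data] = 2·146/36 = 73/9.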